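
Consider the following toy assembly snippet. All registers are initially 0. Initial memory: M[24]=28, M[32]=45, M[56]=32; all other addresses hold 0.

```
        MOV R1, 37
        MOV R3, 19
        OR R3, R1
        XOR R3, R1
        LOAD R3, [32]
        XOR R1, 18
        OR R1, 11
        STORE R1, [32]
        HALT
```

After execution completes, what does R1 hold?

63

MOV R1, 37 → R1=37
MOV R3, 19 → R3=19
OR R3, R1 → R3=19|37=55
XOR R3, R1 → R3=55^37=18
LOAD R3, [32] → R3=M[32]=45
XOR R1, 18 → R1=37^18=55
OR R1, 11 → R1=55|11=63
STORE R1, [32] → M[32]=63
halt.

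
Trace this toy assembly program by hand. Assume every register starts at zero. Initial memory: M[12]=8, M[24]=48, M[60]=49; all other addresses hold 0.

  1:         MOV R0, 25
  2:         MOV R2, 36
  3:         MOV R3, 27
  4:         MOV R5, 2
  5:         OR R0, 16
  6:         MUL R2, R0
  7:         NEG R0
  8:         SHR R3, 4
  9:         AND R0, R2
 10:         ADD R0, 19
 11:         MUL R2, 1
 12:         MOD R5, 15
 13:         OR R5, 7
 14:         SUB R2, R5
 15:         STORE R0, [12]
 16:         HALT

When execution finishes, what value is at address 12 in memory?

919

after MOV R0, 25: R0=25
after MOV R2, 36: R2=36
after MOV R3, 27: R3=27
after MOV R5, 2: R5=2
after OR R0, 16: R0=25|16=25
after MUL R2, R0: R2=36*25=900
after NEG R0: R0=-(25)=-25
after SHR R3, 4: R3=27>>4=1
after AND R0, R2: R0=(-25)&900=900
after ADD R0, 19: R0=900+19=919
after MUL R2, 1: R2=900*1=900
after MOD R5, 15: R5=2%15=2
after OR R5, 7: R5=2|7=7
after SUB R2, R5: R2=900-7=893
STORE R0, [12] → M[12]=919
halt.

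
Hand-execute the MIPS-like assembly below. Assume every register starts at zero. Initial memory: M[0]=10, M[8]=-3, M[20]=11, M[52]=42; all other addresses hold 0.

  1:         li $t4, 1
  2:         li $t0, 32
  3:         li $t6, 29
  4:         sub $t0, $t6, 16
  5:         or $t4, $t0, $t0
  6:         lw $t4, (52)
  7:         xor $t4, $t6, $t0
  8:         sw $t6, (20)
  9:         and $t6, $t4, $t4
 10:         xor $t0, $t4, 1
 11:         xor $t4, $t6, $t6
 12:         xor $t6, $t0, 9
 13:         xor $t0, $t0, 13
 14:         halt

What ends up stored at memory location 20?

li $t4, 1 → $t4=1
li $t0, 32 → $t0=32
li $t6, 29 → $t6=29
sub $t0, $t6, 16 → $t0=29-16=13
or $t4, $t0, $t0 → $t4=13|13=13
lw $t4, (52) → $t4=M[52]=42
xor $t4, $t6, $t0 → $t4=29^13=16
sw $t6, (20) → M[20]=29
and $t6, $t4, $t4 → $t6=16&16=16
xor $t0, $t4, 1 → $t0=16^1=17
xor $t4, $t6, $t6 → $t4=16^16=0
xor $t6, $t0, 9 → $t6=17^9=24
xor $t0, $t0, 13 → $t0=17^13=28
halt.

29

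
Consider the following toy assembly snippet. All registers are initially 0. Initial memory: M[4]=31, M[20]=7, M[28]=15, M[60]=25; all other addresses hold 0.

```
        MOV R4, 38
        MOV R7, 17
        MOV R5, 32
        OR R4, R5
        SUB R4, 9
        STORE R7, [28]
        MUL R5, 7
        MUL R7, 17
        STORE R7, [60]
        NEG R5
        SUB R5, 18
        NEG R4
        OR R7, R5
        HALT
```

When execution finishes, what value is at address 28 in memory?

17

R4=38
R7=17
R5=32
R4=38|32=38
R4=38-9=29
STORE R7, [28] → M[28]=17
R5=32*7=224
R7=17*17=289
STORE R7, [60] → M[60]=289
R5=-(224)=-224
R5=(-224)-18=-242
R4=-(29)=-29
R7=289|(-242)=-209
halt.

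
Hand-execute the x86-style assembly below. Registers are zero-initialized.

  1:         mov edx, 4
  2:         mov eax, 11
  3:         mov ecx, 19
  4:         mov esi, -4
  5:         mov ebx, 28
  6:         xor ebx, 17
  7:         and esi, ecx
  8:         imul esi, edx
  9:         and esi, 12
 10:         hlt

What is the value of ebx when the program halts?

13

mov edx, 4 → edx=4
mov eax, 11 → eax=11
mov ecx, 19 → ecx=19
mov esi, -4 → esi=-4
mov ebx, 28 → ebx=28
xor ebx, 17 → ebx=28^17=13
and esi, ecx → esi=(-4)&19=16
imul esi, edx → esi=16*4=64
and esi, 12 → esi=64&12=0
halt.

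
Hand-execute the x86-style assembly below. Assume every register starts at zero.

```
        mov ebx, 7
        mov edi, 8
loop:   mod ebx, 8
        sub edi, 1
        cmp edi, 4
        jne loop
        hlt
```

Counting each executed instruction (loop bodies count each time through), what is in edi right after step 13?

5

ebx=7
edi=8
ebx=7%8=7
edi=8-1=7
cmp edi, 4  (cmp 7,4)
jne loop: taken
ebx=7%8=7
edi=7-1=6
cmp edi, 4  (cmp 6,4)
jne loop: taken
ebx=7%8=7
edi=6-1=5
cmp edi, 4  (cmp 5,4)
After step 13: edi = 5.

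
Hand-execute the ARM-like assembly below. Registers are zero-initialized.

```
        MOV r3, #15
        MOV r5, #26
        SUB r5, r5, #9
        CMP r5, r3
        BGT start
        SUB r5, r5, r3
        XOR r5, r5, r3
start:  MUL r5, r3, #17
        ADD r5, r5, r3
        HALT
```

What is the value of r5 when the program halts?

MOV r3, #15 → r3=15
MOV r5, #26 → r5=26
SUB r5, r5, #9 → r5=26-9=17
CMP r5, r3  (cmp 17,15)
BGT start: taken
MUL r5, r3, #17 → r5=15*17=255
ADD r5, r5, r3 → r5=255+15=270
halt.

270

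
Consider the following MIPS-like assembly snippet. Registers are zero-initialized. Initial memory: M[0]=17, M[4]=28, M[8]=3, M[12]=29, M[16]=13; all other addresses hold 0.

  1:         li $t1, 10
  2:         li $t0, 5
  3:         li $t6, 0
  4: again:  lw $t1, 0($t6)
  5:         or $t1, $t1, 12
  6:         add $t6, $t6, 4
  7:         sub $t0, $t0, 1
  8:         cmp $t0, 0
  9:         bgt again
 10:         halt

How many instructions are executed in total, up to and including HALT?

$t1=10
$t0=5
$t6=0
$t1=M[0]=17
$t1=17|12=29
$t6=0+4=4
$t0=5-1=4
cmp $t0, 0  (cmp 4,0)
bgt again: taken
$t1=M[4]=28
$t1=28|12=28
$t6=4+4=8
$t0=4-1=3
cmp $t0, 0  (cmp 3,0)
bgt again: taken
$t1=M[8]=3
$t1=3|12=15
$t6=8+4=12
$t0=3-1=2
cmp $t0, 0  (cmp 2,0)
bgt again: taken
$t1=M[12]=29
$t1=29|12=29
$t6=12+4=16
$t0=2-1=1
cmp $t0, 0  (cmp 1,0)
bgt again: taken
$t1=M[16]=13
$t1=13|12=13
$t6=16+4=20
$t0=1-1=0
cmp $t0, 0  (cmp 0,0)
bgt again: not taken
halt.
Total executed instructions: 34.

34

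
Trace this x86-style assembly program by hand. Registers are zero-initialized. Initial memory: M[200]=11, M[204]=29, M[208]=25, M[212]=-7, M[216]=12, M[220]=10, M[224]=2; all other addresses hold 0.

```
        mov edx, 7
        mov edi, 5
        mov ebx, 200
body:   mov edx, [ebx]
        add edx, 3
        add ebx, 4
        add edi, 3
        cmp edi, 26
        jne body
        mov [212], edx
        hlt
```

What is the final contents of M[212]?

mov edx, 7 → edx=7
mov edi, 5 → edi=5
mov ebx, 200 → ebx=200
mov edx, [ebx] → edx=M[200]=11
add edx, 3 → edx=11+3=14
add ebx, 4 → ebx=200+4=204
add edi, 3 → edi=5+3=8
cmp edi, 26  (cmp 8,26)
jne body: taken
mov edx, [ebx] → edx=M[204]=29
add edx, 3 → edx=29+3=32
add ebx, 4 → ebx=204+4=208
add edi, 3 → edi=8+3=11
cmp edi, 26  (cmp 11,26)
jne body: taken
mov edx, [ebx] → edx=M[208]=25
add edx, 3 → edx=25+3=28
add ebx, 4 → ebx=208+4=212
add edi, 3 → edi=11+3=14
cmp edi, 26  (cmp 14,26)
jne body: taken
mov edx, [ebx] → edx=M[212]=-7
add edx, 3 → edx=(-7)+3=-4
add ebx, 4 → ebx=212+4=216
add edi, 3 → edi=14+3=17
cmp edi, 26  (cmp 17,26)
jne body: taken
mov edx, [ebx] → edx=M[216]=12
add edx, 3 → edx=12+3=15
add ebx, 4 → ebx=216+4=220
add edi, 3 → edi=17+3=20
cmp edi, 26  (cmp 20,26)
jne body: taken
mov edx, [ebx] → edx=M[220]=10
add edx, 3 → edx=10+3=13
add ebx, 4 → ebx=220+4=224
add edi, 3 → edi=20+3=23
cmp edi, 26  (cmp 23,26)
jne body: taken
mov edx, [ebx] → edx=M[224]=2
add edx, 3 → edx=2+3=5
add ebx, 4 → ebx=224+4=228
add edi, 3 → edi=23+3=26
cmp edi, 26  (cmp 26,26)
jne body: not taken
mov [212], edx → M[212]=5
halt.

5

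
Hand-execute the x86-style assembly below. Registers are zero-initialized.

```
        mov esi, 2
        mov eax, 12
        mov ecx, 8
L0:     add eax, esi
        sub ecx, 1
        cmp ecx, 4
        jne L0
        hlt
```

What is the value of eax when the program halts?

20

esi=2
eax=12
ecx=8
eax=12+2=14
ecx=8-1=7
cmp ecx, 4  (cmp 7,4)
jne L0: taken
eax=14+2=16
ecx=7-1=6
cmp ecx, 4  (cmp 6,4)
jne L0: taken
eax=16+2=18
ecx=6-1=5
cmp ecx, 4  (cmp 5,4)
jne L0: taken
eax=18+2=20
ecx=5-1=4
cmp ecx, 4  (cmp 4,4)
jne L0: not taken
halt.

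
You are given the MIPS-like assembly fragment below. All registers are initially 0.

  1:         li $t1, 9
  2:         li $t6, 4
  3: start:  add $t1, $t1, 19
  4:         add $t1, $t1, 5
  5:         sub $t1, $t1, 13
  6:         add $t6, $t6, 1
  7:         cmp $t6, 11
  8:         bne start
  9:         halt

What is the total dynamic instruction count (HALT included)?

45

$t1=9
$t6=4
$t1=9+19=28
$t1=28+5=33
$t1=33-13=20
$t6=4+1=5
cmp $t6, 11  (cmp 5,11)
bne start: taken
$t1=20+19=39
$t1=39+5=44
$t1=44-13=31
$t6=5+1=6
cmp $t6, 11  (cmp 6,11)
bne start: taken
$t1=31+19=50
$t1=50+5=55
$t1=55-13=42
$t6=6+1=7
cmp $t6, 11  (cmp 7,11)
bne start: taken
$t1=42+19=61
$t1=61+5=66
$t1=66-13=53
$t6=7+1=8
cmp $t6, 11  (cmp 8,11)
bne start: taken
$t1=53+19=72
$t1=72+5=77
$t1=77-13=64
$t6=8+1=9
cmp $t6, 11  (cmp 9,11)
bne start: taken
$t1=64+19=83
$t1=83+5=88
$t1=88-13=75
$t6=9+1=10
cmp $t6, 11  (cmp 10,11)
bne start: taken
$t1=75+19=94
$t1=94+5=99
$t1=99-13=86
$t6=10+1=11
cmp $t6, 11  (cmp 11,11)
bne start: not taken
halt.
Total executed instructions: 45.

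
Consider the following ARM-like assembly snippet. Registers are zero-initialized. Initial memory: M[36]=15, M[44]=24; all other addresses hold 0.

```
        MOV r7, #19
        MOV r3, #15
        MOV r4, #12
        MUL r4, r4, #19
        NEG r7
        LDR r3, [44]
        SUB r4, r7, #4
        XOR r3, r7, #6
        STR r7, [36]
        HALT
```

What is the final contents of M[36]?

-19

r7=19
r3=15
r4=12
r4=12*19=228
r7=-(19)=-19
r3=M[44]=24
r4=(-19)-4=-23
r3=(-19)^6=-21
STR r7, [36] → M[36]=-19
halt.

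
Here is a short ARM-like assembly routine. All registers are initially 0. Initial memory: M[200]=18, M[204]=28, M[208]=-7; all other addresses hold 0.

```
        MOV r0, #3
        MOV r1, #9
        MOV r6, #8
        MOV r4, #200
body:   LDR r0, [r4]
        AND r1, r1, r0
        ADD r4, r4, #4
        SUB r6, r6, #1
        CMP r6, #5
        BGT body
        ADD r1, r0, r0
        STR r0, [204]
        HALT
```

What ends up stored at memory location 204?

MOV r0, #3 → r0=3
MOV r1, #9 → r1=9
MOV r6, #8 → r6=8
MOV r4, #200 → r4=200
LDR r0, [r4] → r0=M[200]=18
AND r1, r1, r0 → r1=9&18=0
ADD r4, r4, #4 → r4=200+4=204
SUB r6, r6, #1 → r6=8-1=7
CMP r6, #5  (cmp 7,5)
BGT body: taken
LDR r0, [r4] → r0=M[204]=28
AND r1, r1, r0 → r1=0&28=0
ADD r4, r4, #4 → r4=204+4=208
SUB r6, r6, #1 → r6=7-1=6
CMP r6, #5  (cmp 6,5)
BGT body: taken
LDR r0, [r4] → r0=M[208]=-7
AND r1, r1, r0 → r1=0&(-7)=0
ADD r4, r4, #4 → r4=208+4=212
SUB r6, r6, #1 → r6=6-1=5
CMP r6, #5  (cmp 5,5)
BGT body: not taken
ADD r1, r0, r0 → r1=(-7)+(-7)=-14
STR r0, [204] → M[204]=-7
halt.

-7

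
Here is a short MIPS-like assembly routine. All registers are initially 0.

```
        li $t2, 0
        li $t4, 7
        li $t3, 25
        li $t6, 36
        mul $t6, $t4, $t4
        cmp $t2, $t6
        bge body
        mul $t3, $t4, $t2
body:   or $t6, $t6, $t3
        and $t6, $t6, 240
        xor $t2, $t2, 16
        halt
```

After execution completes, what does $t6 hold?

48

$t2=0
$t4=7
$t3=25
$t6=36
$t6=7*7=49
cmp $t2, $t6  (cmp 0,49)
bge body: not taken
$t3=7*0=0
$t6=49|0=49
$t6=49&240=48
$t2=0^16=16
halt.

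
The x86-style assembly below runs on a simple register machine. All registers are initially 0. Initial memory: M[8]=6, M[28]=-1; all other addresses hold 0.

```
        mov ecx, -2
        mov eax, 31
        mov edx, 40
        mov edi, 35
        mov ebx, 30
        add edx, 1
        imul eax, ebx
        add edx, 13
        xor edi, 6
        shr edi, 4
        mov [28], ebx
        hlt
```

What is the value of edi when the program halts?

2

mov ecx, -2 → ecx=-2
mov eax, 31 → eax=31
mov edx, 40 → edx=40
mov edi, 35 → edi=35
mov ebx, 30 → ebx=30
add edx, 1 → edx=40+1=41
imul eax, ebx → eax=31*30=930
add edx, 13 → edx=41+13=54
xor edi, 6 → edi=35^6=37
shr edi, 4 → edi=37>>4=2
mov [28], ebx → M[28]=30
halt.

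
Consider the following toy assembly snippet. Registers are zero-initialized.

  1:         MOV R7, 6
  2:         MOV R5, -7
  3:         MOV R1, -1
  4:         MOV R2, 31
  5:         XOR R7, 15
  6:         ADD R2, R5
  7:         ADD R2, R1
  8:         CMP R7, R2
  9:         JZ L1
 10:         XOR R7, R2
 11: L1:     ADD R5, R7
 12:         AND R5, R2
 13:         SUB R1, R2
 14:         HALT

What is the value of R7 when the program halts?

after MOV R7, 6: R7=6
after MOV R5, -7: R5=-7
after MOV R1, -1: R1=-1
after MOV R2, 31: R2=31
after XOR R7, 15: R7=6^15=9
after ADD R2, R5: R2=31+(-7)=24
after ADD R2, R1: R2=24+(-1)=23
CMP R7, R2  (cmp 9,23)
JZ L1: not taken
after XOR R7, R2: R7=9^23=30
after ADD R5, R7: R5=(-7)+30=23
after AND R5, R2: R5=23&23=23
after SUB R1, R2: R1=(-1)-23=-24
halt.

30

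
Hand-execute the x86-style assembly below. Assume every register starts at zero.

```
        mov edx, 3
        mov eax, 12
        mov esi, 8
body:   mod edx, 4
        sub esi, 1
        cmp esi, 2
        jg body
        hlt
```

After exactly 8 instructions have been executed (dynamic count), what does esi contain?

edx=3
eax=12
esi=8
edx=3%4=3
esi=8-1=7
cmp esi, 2  (cmp 7,2)
jg body: taken
edx=3%4=3
After step 8: esi = 7.

7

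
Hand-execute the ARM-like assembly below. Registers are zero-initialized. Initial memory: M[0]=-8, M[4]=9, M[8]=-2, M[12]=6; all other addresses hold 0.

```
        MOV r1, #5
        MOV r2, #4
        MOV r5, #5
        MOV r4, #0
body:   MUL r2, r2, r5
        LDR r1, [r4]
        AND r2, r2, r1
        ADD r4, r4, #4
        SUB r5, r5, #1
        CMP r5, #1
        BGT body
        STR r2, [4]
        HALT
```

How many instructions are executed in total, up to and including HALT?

after MOV r1, #5: r1=5
after MOV r2, #4: r2=4
after MOV r5, #5: r5=5
after MOV r4, #0: r4=0
after MUL r2, r2, r5: r2=4*5=20
after LDR r1, [r4]: r1=M[0]=-8
after AND r2, r2, r1: r2=20&(-8)=16
after ADD r4, r4, #4: r4=0+4=4
after SUB r5, r5, #1: r5=5-1=4
CMP r5, #1  (cmp 4,1)
BGT body: taken
after MUL r2, r2, r5: r2=16*4=64
after LDR r1, [r4]: r1=M[4]=9
after AND r2, r2, r1: r2=64&9=0
after ADD r4, r4, #4: r4=4+4=8
after SUB r5, r5, #1: r5=4-1=3
CMP r5, #1  (cmp 3,1)
BGT body: taken
after MUL r2, r2, r5: r2=0*3=0
after LDR r1, [r4]: r1=M[8]=-2
after AND r2, r2, r1: r2=0&(-2)=0
after ADD r4, r4, #4: r4=8+4=12
after SUB r5, r5, #1: r5=3-1=2
CMP r5, #1  (cmp 2,1)
BGT body: taken
after MUL r2, r2, r5: r2=0*2=0
after LDR r1, [r4]: r1=M[12]=6
after AND r2, r2, r1: r2=0&6=0
after ADD r4, r4, #4: r4=12+4=16
after SUB r5, r5, #1: r5=2-1=1
CMP r5, #1  (cmp 1,1)
BGT body: not taken
STR r2, [4] → M[4]=0
halt.
Total executed instructions: 34.

34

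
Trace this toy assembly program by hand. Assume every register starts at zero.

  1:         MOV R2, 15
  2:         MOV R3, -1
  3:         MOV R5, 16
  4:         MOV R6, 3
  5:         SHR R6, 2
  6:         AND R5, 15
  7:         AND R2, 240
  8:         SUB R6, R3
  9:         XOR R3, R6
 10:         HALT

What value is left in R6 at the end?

R2=15
R3=-1
R5=16
R6=3
R6=3>>2=0
R5=16&15=0
R2=15&240=0
R6=0-(-1)=1
R3=(-1)^1=-2
halt.

1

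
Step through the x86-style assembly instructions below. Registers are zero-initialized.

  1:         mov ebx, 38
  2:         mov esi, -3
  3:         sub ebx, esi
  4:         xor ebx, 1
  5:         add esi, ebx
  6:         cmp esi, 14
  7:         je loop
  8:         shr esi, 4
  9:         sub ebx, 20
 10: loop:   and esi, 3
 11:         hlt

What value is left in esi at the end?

2

ebx=38
esi=-3
ebx=38-(-3)=41
ebx=41^1=40
esi=(-3)+40=37
cmp esi, 14  (cmp 37,14)
je loop: not taken
esi=37>>4=2
ebx=40-20=20
esi=2&3=2
halt.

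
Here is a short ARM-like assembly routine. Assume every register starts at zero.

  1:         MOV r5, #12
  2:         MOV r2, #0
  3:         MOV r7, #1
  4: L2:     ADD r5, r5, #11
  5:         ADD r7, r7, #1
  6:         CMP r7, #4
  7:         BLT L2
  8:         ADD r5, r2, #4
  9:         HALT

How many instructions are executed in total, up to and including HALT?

17

after MOV r5, #12: r5=12
after MOV r2, #0: r2=0
after MOV r7, #1: r7=1
after ADD r5, r5, #11: r5=12+11=23
after ADD r7, r7, #1: r7=1+1=2
CMP r7, #4  (cmp 2,4)
BLT L2: taken
after ADD r5, r5, #11: r5=23+11=34
after ADD r7, r7, #1: r7=2+1=3
CMP r7, #4  (cmp 3,4)
BLT L2: taken
after ADD r5, r5, #11: r5=34+11=45
after ADD r7, r7, #1: r7=3+1=4
CMP r7, #4  (cmp 4,4)
BLT L2: not taken
after ADD r5, r2, #4: r5=0+4=4
halt.
Total executed instructions: 17.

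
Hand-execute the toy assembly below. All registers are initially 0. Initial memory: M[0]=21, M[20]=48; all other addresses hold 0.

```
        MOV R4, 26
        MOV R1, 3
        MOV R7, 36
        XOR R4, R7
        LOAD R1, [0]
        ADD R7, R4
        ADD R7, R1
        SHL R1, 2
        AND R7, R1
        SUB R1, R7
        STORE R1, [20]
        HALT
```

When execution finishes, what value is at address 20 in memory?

0

R4=26
R1=3
R7=36
R4=26^36=62
R1=M[0]=21
R7=36+62=98
R7=98+21=119
R1=21<<2=84
R7=119&84=84
R1=84-84=0
STORE R1, [20] → M[20]=0
halt.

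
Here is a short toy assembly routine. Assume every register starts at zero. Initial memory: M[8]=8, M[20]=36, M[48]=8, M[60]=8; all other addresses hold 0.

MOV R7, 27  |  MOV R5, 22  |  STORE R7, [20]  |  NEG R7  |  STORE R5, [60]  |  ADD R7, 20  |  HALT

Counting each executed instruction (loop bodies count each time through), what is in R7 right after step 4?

-27

MOV R7, 27 → R7=27
MOV R5, 22 → R5=22
STORE R7, [20] → M[20]=27
NEG R7 → R7=-(27)=-27
After step 4: R7 = -27.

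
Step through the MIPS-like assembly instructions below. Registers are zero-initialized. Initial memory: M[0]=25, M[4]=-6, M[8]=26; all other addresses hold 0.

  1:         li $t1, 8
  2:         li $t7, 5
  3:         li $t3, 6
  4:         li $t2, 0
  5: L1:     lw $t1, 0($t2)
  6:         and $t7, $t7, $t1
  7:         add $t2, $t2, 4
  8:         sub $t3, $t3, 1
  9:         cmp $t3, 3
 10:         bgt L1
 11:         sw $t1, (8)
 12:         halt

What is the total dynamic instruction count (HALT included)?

24

$t1=8
$t7=5
$t3=6
$t2=0
$t1=M[0]=25
$t7=5&25=1
$t2=0+4=4
$t3=6-1=5
cmp $t3, 3  (cmp 5,3)
bgt L1: taken
$t1=M[4]=-6
$t7=1&(-6)=0
$t2=4+4=8
$t3=5-1=4
cmp $t3, 3  (cmp 4,3)
bgt L1: taken
$t1=M[8]=26
$t7=0&26=0
$t2=8+4=12
$t3=4-1=3
cmp $t3, 3  (cmp 3,3)
bgt L1: not taken
sw $t1, (8) → M[8]=26
halt.
Total executed instructions: 24.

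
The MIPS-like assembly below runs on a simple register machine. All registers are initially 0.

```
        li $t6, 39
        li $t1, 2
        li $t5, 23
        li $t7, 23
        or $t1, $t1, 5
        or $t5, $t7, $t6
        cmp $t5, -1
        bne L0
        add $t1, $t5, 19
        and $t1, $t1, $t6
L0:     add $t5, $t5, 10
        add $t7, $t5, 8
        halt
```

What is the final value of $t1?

li $t6, 39 → $t6=39
li $t1, 2 → $t1=2
li $t5, 23 → $t5=23
li $t7, 23 → $t7=23
or $t1, $t1, 5 → $t1=2|5=7
or $t5, $t7, $t6 → $t5=23|39=55
cmp $t5, -1  (cmp 55,-1)
bne L0: taken
add $t5, $t5, 10 → $t5=55+10=65
add $t7, $t5, 8 → $t7=65+8=73
halt.

7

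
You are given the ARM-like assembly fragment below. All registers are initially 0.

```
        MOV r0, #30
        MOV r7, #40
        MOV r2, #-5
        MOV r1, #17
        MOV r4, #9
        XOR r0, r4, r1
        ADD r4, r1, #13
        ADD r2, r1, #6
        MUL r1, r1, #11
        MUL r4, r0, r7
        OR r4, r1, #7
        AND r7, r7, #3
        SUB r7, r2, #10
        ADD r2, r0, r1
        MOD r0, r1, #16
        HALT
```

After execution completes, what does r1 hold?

187

after MOV r0, #30: r0=30
after MOV r7, #40: r7=40
after MOV r2, #-5: r2=-5
after MOV r1, #17: r1=17
after MOV r4, #9: r4=9
after XOR r0, r4, r1: r0=9^17=24
after ADD r4, r1, #13: r4=17+13=30
after ADD r2, r1, #6: r2=17+6=23
after MUL r1, r1, #11: r1=17*11=187
after MUL r4, r0, r7: r4=24*40=960
after OR r4, r1, #7: r4=187|7=191
after AND r7, r7, #3: r7=40&3=0
after SUB r7, r2, #10: r7=23-10=13
after ADD r2, r0, r1: r2=24+187=211
after MOD r0, r1, #16: r0=187%16=11
halt.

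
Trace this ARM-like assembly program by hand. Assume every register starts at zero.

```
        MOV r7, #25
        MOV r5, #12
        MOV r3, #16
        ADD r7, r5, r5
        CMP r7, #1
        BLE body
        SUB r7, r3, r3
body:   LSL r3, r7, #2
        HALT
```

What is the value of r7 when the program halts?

0

MOV r7, #25 → r7=25
MOV r5, #12 → r5=12
MOV r3, #16 → r3=16
ADD r7, r5, r5 → r7=12+12=24
CMP r7, #1  (cmp 24,1)
BLE body: not taken
SUB r7, r3, r3 → r7=16-16=0
LSL r3, r7, #2 → r3=0<<2=0
halt.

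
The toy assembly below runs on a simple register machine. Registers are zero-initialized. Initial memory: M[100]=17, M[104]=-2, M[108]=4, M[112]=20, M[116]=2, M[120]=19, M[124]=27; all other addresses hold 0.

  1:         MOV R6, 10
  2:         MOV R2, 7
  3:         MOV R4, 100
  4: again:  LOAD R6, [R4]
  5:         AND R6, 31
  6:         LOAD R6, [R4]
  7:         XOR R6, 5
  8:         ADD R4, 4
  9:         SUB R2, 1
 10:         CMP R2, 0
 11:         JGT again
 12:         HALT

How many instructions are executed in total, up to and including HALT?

60

R6=10
R2=7
R4=100
R6=M[100]=17
R6=17&31=17
R6=M[100]=17
R6=17^5=20
R4=100+4=104
R2=7-1=6
CMP R2, 0  (cmp 6,0)
JGT again: taken
R6=M[104]=-2
R6=(-2)&31=30
R6=M[104]=-2
R6=(-2)^5=-5
R4=104+4=108
R2=6-1=5
CMP R2, 0  (cmp 5,0)
JGT again: taken
R6=M[108]=4
R6=4&31=4
R6=M[108]=4
R6=4^5=1
R4=108+4=112
R2=5-1=4
CMP R2, 0  (cmp 4,0)
JGT again: taken
R6=M[112]=20
R6=20&31=20
R6=M[112]=20
R6=20^5=17
R4=112+4=116
R2=4-1=3
CMP R2, 0  (cmp 3,0)
JGT again: taken
R6=M[116]=2
R6=2&31=2
R6=M[116]=2
R6=2^5=7
R4=116+4=120
R2=3-1=2
CMP R2, 0  (cmp 2,0)
JGT again: taken
R6=M[120]=19
R6=19&31=19
R6=M[120]=19
R6=19^5=22
R4=120+4=124
R2=2-1=1
CMP R2, 0  (cmp 1,0)
JGT again: taken
R6=M[124]=27
R6=27&31=27
R6=M[124]=27
R6=27^5=30
R4=124+4=128
R2=1-1=0
CMP R2, 0  (cmp 0,0)
JGT again: not taken
halt.
Total executed instructions: 60.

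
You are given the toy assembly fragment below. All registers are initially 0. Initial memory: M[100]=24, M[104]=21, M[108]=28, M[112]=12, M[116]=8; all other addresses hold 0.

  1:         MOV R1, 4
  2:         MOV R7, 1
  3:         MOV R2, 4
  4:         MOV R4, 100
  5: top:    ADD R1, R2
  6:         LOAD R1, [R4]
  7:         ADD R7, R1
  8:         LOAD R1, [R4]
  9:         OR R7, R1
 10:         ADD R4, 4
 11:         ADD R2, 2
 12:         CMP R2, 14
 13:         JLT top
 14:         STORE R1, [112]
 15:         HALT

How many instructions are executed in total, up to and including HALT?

MOV R1, 4 → R1=4
MOV R7, 1 → R7=1
MOV R2, 4 → R2=4
MOV R4, 100 → R4=100
ADD R1, R2 → R1=4+4=8
LOAD R1, [R4] → R1=M[100]=24
ADD R7, R1 → R7=1+24=25
LOAD R1, [R4] → R1=M[100]=24
OR R7, R1 → R7=25|24=25
ADD R4, 4 → R4=100+4=104
ADD R2, 2 → R2=4+2=6
CMP R2, 14  (cmp 6,14)
JLT top: taken
ADD R1, R2 → R1=24+6=30
LOAD R1, [R4] → R1=M[104]=21
ADD R7, R1 → R7=25+21=46
LOAD R1, [R4] → R1=M[104]=21
OR R7, R1 → R7=46|21=63
ADD R4, 4 → R4=104+4=108
ADD R2, 2 → R2=6+2=8
CMP R2, 14  (cmp 8,14)
JLT top: taken
ADD R1, R2 → R1=21+8=29
LOAD R1, [R4] → R1=M[108]=28
ADD R7, R1 → R7=63+28=91
LOAD R1, [R4] → R1=M[108]=28
OR R7, R1 → R7=91|28=95
ADD R4, 4 → R4=108+4=112
ADD R2, 2 → R2=8+2=10
CMP R2, 14  (cmp 10,14)
JLT top: taken
ADD R1, R2 → R1=28+10=38
LOAD R1, [R4] → R1=M[112]=12
ADD R7, R1 → R7=95+12=107
LOAD R1, [R4] → R1=M[112]=12
OR R7, R1 → R7=107|12=111
ADD R4, 4 → R4=112+4=116
ADD R2, 2 → R2=10+2=12
CMP R2, 14  (cmp 12,14)
JLT top: taken
ADD R1, R2 → R1=12+12=24
LOAD R1, [R4] → R1=M[116]=8
ADD R7, R1 → R7=111+8=119
LOAD R1, [R4] → R1=M[116]=8
OR R7, R1 → R7=119|8=127
ADD R4, 4 → R4=116+4=120
ADD R2, 2 → R2=12+2=14
CMP R2, 14  (cmp 14,14)
JLT top: not taken
STORE R1, [112] → M[112]=8
halt.
Total executed instructions: 51.

51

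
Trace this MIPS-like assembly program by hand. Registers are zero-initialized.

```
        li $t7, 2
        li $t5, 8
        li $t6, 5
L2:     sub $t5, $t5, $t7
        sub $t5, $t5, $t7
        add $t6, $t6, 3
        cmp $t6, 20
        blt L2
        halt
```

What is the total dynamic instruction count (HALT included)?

29

li $t7, 2 → $t7=2
li $t5, 8 → $t5=8
li $t6, 5 → $t6=5
sub $t5, $t5, $t7 → $t5=8-2=6
sub $t5, $t5, $t7 → $t5=6-2=4
add $t6, $t6, 3 → $t6=5+3=8
cmp $t6, 20  (cmp 8,20)
blt L2: taken
sub $t5, $t5, $t7 → $t5=4-2=2
sub $t5, $t5, $t7 → $t5=2-2=0
add $t6, $t6, 3 → $t6=8+3=11
cmp $t6, 20  (cmp 11,20)
blt L2: taken
sub $t5, $t5, $t7 → $t5=0-2=-2
sub $t5, $t5, $t7 → $t5=(-2)-2=-4
add $t6, $t6, 3 → $t6=11+3=14
cmp $t6, 20  (cmp 14,20)
blt L2: taken
sub $t5, $t5, $t7 → $t5=(-4)-2=-6
sub $t5, $t5, $t7 → $t5=(-6)-2=-8
add $t6, $t6, 3 → $t6=14+3=17
cmp $t6, 20  (cmp 17,20)
blt L2: taken
sub $t5, $t5, $t7 → $t5=(-8)-2=-10
sub $t5, $t5, $t7 → $t5=(-10)-2=-12
add $t6, $t6, 3 → $t6=17+3=20
cmp $t6, 20  (cmp 20,20)
blt L2: not taken
halt.
Total executed instructions: 29.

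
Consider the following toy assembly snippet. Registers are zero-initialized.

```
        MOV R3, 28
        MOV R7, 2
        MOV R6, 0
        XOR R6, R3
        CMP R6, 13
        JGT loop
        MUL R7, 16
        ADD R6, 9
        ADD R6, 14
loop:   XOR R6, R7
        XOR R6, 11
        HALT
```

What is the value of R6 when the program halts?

21

MOV R3, 28 → R3=28
MOV R7, 2 → R7=2
MOV R6, 0 → R6=0
XOR R6, R3 → R6=0^28=28
CMP R6, 13  (cmp 28,13)
JGT loop: taken
XOR R6, R7 → R6=28^2=30
XOR R6, 11 → R6=30^11=21
halt.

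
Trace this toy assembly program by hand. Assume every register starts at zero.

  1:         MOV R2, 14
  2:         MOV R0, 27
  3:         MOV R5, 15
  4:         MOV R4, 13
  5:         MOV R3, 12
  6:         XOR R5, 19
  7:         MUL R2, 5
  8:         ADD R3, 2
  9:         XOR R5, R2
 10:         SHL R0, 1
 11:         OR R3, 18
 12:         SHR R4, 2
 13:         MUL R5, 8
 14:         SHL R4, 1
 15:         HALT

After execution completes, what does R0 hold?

54

R2=14
R0=27
R5=15
R4=13
R3=12
R5=15^19=28
R2=14*5=70
R3=12+2=14
R5=28^70=90
R0=27<<1=54
R3=14|18=30
R4=13>>2=3
R5=90*8=720
R4=3<<1=6
halt.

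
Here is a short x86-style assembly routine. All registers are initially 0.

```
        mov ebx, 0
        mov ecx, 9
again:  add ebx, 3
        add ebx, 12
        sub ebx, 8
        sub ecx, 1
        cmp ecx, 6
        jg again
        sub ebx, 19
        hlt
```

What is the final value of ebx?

after mov ebx, 0: ebx=0
after mov ecx, 9: ecx=9
after add ebx, 3: ebx=0+3=3
after add ebx, 12: ebx=3+12=15
after sub ebx, 8: ebx=15-8=7
after sub ecx, 1: ecx=9-1=8
cmp ecx, 6  (cmp 8,6)
jg again: taken
after add ebx, 3: ebx=7+3=10
after add ebx, 12: ebx=10+12=22
after sub ebx, 8: ebx=22-8=14
after sub ecx, 1: ecx=8-1=7
cmp ecx, 6  (cmp 7,6)
jg again: taken
after add ebx, 3: ebx=14+3=17
after add ebx, 12: ebx=17+12=29
after sub ebx, 8: ebx=29-8=21
after sub ecx, 1: ecx=7-1=6
cmp ecx, 6  (cmp 6,6)
jg again: not taken
after sub ebx, 19: ebx=21-19=2
halt.

2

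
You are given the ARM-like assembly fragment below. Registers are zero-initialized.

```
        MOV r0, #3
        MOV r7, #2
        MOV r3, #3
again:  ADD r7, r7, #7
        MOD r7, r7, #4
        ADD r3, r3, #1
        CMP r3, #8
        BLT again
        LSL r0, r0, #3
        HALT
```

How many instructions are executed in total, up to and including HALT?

r0=3
r7=2
r3=3
r7=2+7=9
r7=9%4=1
r3=3+1=4
CMP r3, #8  (cmp 4,8)
BLT again: taken
r7=1+7=8
r7=8%4=0
r3=4+1=5
CMP r3, #8  (cmp 5,8)
BLT again: taken
r7=0+7=7
r7=7%4=3
r3=5+1=6
CMP r3, #8  (cmp 6,8)
BLT again: taken
r7=3+7=10
r7=10%4=2
r3=6+1=7
CMP r3, #8  (cmp 7,8)
BLT again: taken
r7=2+7=9
r7=9%4=1
r3=7+1=8
CMP r3, #8  (cmp 8,8)
BLT again: not taken
r0=3<<3=24
halt.
Total executed instructions: 30.

30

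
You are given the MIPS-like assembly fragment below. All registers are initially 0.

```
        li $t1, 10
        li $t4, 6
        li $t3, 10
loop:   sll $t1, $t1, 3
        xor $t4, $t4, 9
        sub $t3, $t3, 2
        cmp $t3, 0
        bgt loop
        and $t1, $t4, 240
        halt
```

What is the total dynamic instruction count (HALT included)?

30

after li $t1, 10: $t1=10
after li $t4, 6: $t4=6
after li $t3, 10: $t3=10
after sll $t1, $t1, 3: $t1=10<<3=80
after xor $t4, $t4, 9: $t4=6^9=15
after sub $t3, $t3, 2: $t3=10-2=8
cmp $t3, 0  (cmp 8,0)
bgt loop: taken
after sll $t1, $t1, 3: $t1=80<<3=640
after xor $t4, $t4, 9: $t4=15^9=6
after sub $t3, $t3, 2: $t3=8-2=6
cmp $t3, 0  (cmp 6,0)
bgt loop: taken
after sll $t1, $t1, 3: $t1=640<<3=5120
after xor $t4, $t4, 9: $t4=6^9=15
after sub $t3, $t3, 2: $t3=6-2=4
cmp $t3, 0  (cmp 4,0)
bgt loop: taken
after sll $t1, $t1, 3: $t1=5120<<3=40960
after xor $t4, $t4, 9: $t4=15^9=6
after sub $t3, $t3, 2: $t3=4-2=2
cmp $t3, 0  (cmp 2,0)
bgt loop: taken
after sll $t1, $t1, 3: $t1=40960<<3=327680
after xor $t4, $t4, 9: $t4=6^9=15
after sub $t3, $t3, 2: $t3=2-2=0
cmp $t3, 0  (cmp 0,0)
bgt loop: not taken
after and $t1, $t4, 240: $t1=15&240=0
halt.
Total executed instructions: 30.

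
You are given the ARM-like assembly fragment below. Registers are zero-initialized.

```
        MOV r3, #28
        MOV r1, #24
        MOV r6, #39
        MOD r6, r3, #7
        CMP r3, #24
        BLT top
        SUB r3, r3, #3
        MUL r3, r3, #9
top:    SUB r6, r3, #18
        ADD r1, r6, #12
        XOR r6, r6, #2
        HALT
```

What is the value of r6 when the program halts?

205

after MOV r3, #28: r3=28
after MOV r1, #24: r1=24
after MOV r6, #39: r6=39
after MOD r6, r3, #7: r6=28%7=0
CMP r3, #24  (cmp 28,24)
BLT top: not taken
after SUB r3, r3, #3: r3=28-3=25
after MUL r3, r3, #9: r3=25*9=225
after SUB r6, r3, #18: r6=225-18=207
after ADD r1, r6, #12: r1=207+12=219
after XOR r6, r6, #2: r6=207^2=205
halt.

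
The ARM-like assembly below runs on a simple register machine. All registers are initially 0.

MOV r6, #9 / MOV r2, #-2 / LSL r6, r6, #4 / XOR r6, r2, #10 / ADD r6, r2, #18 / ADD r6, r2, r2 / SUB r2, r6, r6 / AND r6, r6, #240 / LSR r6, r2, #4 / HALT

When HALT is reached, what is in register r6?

0

r6=9
r2=-2
r6=9<<4=144
r6=(-2)^10=-12
r6=(-2)+18=16
r6=(-2)+(-2)=-4
r2=(-4)-(-4)=0
r6=(-4)&240=240
r6=0>>4=0
halt.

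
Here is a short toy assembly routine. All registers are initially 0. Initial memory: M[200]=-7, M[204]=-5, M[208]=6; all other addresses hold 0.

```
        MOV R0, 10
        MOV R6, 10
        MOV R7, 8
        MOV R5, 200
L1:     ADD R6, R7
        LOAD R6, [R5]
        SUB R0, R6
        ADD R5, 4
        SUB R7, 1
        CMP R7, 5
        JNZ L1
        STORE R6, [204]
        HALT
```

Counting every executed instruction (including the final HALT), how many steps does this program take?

R0=10
R6=10
R7=8
R5=200
R6=10+8=18
R6=M[200]=-7
R0=10-(-7)=17
R5=200+4=204
R7=8-1=7
CMP R7, 5  (cmp 7,5)
JNZ L1: taken
R6=(-7)+7=0
R6=M[204]=-5
R0=17-(-5)=22
R5=204+4=208
R7=7-1=6
CMP R7, 5  (cmp 6,5)
JNZ L1: taken
R6=(-5)+6=1
R6=M[208]=6
R0=22-6=16
R5=208+4=212
R7=6-1=5
CMP R7, 5  (cmp 5,5)
JNZ L1: not taken
STORE R6, [204] → M[204]=6
halt.
Total executed instructions: 27.

27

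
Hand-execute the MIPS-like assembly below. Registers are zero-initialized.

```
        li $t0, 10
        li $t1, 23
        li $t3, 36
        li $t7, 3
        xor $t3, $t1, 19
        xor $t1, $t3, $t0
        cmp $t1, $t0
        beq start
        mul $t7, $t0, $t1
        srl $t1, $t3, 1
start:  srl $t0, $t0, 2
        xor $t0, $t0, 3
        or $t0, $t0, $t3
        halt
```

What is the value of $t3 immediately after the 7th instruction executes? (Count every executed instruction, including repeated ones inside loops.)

4

after li $t0, 10: $t0=10
after li $t1, 23: $t1=23
after li $t3, 36: $t3=36
after li $t7, 3: $t7=3
after xor $t3, $t1, 19: $t3=23^19=4
after xor $t1, $t3, $t0: $t1=4^10=14
cmp $t1, $t0  (cmp 14,10)
After step 7: $t3 = 4.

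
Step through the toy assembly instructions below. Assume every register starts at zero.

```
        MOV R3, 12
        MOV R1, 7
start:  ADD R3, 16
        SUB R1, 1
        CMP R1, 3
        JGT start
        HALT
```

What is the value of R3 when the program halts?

76

R3=12
R1=7
R3=12+16=28
R1=7-1=6
CMP R1, 3  (cmp 6,3)
JGT start: taken
R3=28+16=44
R1=6-1=5
CMP R1, 3  (cmp 5,3)
JGT start: taken
R3=44+16=60
R1=5-1=4
CMP R1, 3  (cmp 4,3)
JGT start: taken
R3=60+16=76
R1=4-1=3
CMP R1, 3  (cmp 3,3)
JGT start: not taken
halt.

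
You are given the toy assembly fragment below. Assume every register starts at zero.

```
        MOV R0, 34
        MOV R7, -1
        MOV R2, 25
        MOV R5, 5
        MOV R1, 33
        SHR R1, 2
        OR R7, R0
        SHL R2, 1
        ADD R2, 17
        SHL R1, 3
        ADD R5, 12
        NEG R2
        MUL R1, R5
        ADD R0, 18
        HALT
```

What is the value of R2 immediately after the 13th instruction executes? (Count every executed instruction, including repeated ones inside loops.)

-67

R0=34
R7=-1
R2=25
R5=5
R1=33
R1=33>>2=8
R7=(-1)|34=-1
R2=25<<1=50
R2=50+17=67
R1=8<<3=64
R5=5+12=17
R2=-(67)=-67
R1=64*17=1088
After step 13: R2 = -67.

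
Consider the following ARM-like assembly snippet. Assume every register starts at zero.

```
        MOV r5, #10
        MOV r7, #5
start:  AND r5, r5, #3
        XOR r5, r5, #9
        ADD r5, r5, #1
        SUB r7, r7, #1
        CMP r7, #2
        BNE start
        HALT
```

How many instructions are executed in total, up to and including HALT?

MOV r5, #10 → r5=10
MOV r7, #5 → r7=5
AND r5, r5, #3 → r5=10&3=2
XOR r5, r5, #9 → r5=2^9=11
ADD r5, r5, #1 → r5=11+1=12
SUB r7, r7, #1 → r7=5-1=4
CMP r7, #2  (cmp 4,2)
BNE start: taken
AND r5, r5, #3 → r5=12&3=0
XOR r5, r5, #9 → r5=0^9=9
ADD r5, r5, #1 → r5=9+1=10
SUB r7, r7, #1 → r7=4-1=3
CMP r7, #2  (cmp 3,2)
BNE start: taken
AND r5, r5, #3 → r5=10&3=2
XOR r5, r5, #9 → r5=2^9=11
ADD r5, r5, #1 → r5=11+1=12
SUB r7, r7, #1 → r7=3-1=2
CMP r7, #2  (cmp 2,2)
BNE start: not taken
halt.
Total executed instructions: 21.

21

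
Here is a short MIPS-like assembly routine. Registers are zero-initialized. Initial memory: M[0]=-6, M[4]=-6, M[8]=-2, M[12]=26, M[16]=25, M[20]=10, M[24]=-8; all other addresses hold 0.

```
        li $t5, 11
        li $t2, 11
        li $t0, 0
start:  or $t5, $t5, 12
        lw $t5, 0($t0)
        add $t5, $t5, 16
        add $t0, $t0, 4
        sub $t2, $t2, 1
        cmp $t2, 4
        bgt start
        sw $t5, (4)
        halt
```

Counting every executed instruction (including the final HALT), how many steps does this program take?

54

after li $t5, 11: $t5=11
after li $t2, 11: $t2=11
after li $t0, 0: $t0=0
after or $t5, $t5, 12: $t5=11|12=15
after lw $t5, 0($t0): $t5=M[0]=-6
after add $t5, $t5, 16: $t5=(-6)+16=10
after add $t0, $t0, 4: $t0=0+4=4
after sub $t2, $t2, 1: $t2=11-1=10
cmp $t2, 4  (cmp 10,4)
bgt start: taken
after or $t5, $t5, 12: $t5=10|12=14
after lw $t5, 0($t0): $t5=M[4]=-6
after add $t5, $t5, 16: $t5=(-6)+16=10
after add $t0, $t0, 4: $t0=4+4=8
after sub $t2, $t2, 1: $t2=10-1=9
cmp $t2, 4  (cmp 9,4)
bgt start: taken
after or $t5, $t5, 12: $t5=10|12=14
after lw $t5, 0($t0): $t5=M[8]=-2
after add $t5, $t5, 16: $t5=(-2)+16=14
after add $t0, $t0, 4: $t0=8+4=12
after sub $t2, $t2, 1: $t2=9-1=8
cmp $t2, 4  (cmp 8,4)
bgt start: taken
after or $t5, $t5, 12: $t5=14|12=14
after lw $t5, 0($t0): $t5=M[12]=26
after add $t5, $t5, 16: $t5=26+16=42
after add $t0, $t0, 4: $t0=12+4=16
after sub $t2, $t2, 1: $t2=8-1=7
cmp $t2, 4  (cmp 7,4)
bgt start: taken
after or $t5, $t5, 12: $t5=42|12=46
after lw $t5, 0($t0): $t5=M[16]=25
after add $t5, $t5, 16: $t5=25+16=41
after add $t0, $t0, 4: $t0=16+4=20
after sub $t2, $t2, 1: $t2=7-1=6
cmp $t2, 4  (cmp 6,4)
bgt start: taken
after or $t5, $t5, 12: $t5=41|12=45
after lw $t5, 0($t0): $t5=M[20]=10
after add $t5, $t5, 16: $t5=10+16=26
after add $t0, $t0, 4: $t0=20+4=24
after sub $t2, $t2, 1: $t2=6-1=5
cmp $t2, 4  (cmp 5,4)
bgt start: taken
after or $t5, $t5, 12: $t5=26|12=30
after lw $t5, 0($t0): $t5=M[24]=-8
after add $t5, $t5, 16: $t5=(-8)+16=8
after add $t0, $t0, 4: $t0=24+4=28
after sub $t2, $t2, 1: $t2=5-1=4
cmp $t2, 4  (cmp 4,4)
bgt start: not taken
sw $t5, (4) → M[4]=8
halt.
Total executed instructions: 54.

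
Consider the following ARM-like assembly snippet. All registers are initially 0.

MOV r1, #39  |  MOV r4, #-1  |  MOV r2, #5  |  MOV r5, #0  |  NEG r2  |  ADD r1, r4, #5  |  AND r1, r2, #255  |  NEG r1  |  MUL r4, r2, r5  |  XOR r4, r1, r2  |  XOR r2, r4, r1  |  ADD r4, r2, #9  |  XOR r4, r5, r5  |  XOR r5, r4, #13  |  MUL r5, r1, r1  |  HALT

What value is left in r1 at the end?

-251

MOV r1, #39 → r1=39
MOV r4, #-1 → r4=-1
MOV r2, #5 → r2=5
MOV r5, #0 → r5=0
NEG r2 → r2=-(5)=-5
ADD r1, r4, #5 → r1=(-1)+5=4
AND r1, r2, #255 → r1=(-5)&255=251
NEG r1 → r1=-(251)=-251
MUL r4, r2, r5 → r4=(-5)*0=0
XOR r4, r1, r2 → r4=(-251)^(-5)=254
XOR r2, r4, r1 → r2=254^(-251)=-5
ADD r4, r2, #9 → r4=(-5)+9=4
XOR r4, r5, r5 → r4=0^0=0
XOR r5, r4, #13 → r5=0^13=13
MUL r5, r1, r1 → r5=(-251)*(-251)=63001
halt.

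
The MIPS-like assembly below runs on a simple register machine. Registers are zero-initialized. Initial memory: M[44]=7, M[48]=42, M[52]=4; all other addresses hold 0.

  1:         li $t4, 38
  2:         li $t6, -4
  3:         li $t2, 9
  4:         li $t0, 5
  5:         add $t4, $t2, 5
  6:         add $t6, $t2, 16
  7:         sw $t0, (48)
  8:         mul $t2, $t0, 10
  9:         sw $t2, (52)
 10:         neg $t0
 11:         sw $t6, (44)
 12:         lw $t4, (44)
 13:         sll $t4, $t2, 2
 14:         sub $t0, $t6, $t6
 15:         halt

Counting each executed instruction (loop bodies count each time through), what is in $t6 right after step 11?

25

after li $t4, 38: $t4=38
after li $t6, -4: $t6=-4
after li $t2, 9: $t2=9
after li $t0, 5: $t0=5
after add $t4, $t2, 5: $t4=9+5=14
after add $t6, $t2, 16: $t6=9+16=25
sw $t0, (48) → M[48]=5
after mul $t2, $t0, 10: $t2=5*10=50
sw $t2, (52) → M[52]=50
after neg $t0: $t0=-(5)=-5
sw $t6, (44) → M[44]=25
After step 11: $t6 = 25.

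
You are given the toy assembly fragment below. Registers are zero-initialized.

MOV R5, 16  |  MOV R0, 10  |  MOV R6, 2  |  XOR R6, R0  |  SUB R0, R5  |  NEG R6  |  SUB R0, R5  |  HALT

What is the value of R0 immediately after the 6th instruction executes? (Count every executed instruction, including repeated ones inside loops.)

-6

MOV R5, 16 → R5=16
MOV R0, 10 → R0=10
MOV R6, 2 → R6=2
XOR R6, R0 → R6=2^10=8
SUB R0, R5 → R0=10-16=-6
NEG R6 → R6=-(8)=-8
After step 6: R0 = -6.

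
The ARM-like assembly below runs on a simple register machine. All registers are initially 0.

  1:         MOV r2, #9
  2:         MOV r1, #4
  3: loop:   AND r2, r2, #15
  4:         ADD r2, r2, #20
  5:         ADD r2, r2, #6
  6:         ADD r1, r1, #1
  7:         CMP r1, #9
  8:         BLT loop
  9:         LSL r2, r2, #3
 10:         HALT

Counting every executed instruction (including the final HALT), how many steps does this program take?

34

r2=9
r1=4
r2=9&15=9
r2=9+20=29
r2=29+6=35
r1=4+1=5
CMP r1, #9  (cmp 5,9)
BLT loop: taken
r2=35&15=3
r2=3+20=23
r2=23+6=29
r1=5+1=6
CMP r1, #9  (cmp 6,9)
BLT loop: taken
r2=29&15=13
r2=13+20=33
r2=33+6=39
r1=6+1=7
CMP r1, #9  (cmp 7,9)
BLT loop: taken
r2=39&15=7
r2=7+20=27
r2=27+6=33
r1=7+1=8
CMP r1, #9  (cmp 8,9)
BLT loop: taken
r2=33&15=1
r2=1+20=21
r2=21+6=27
r1=8+1=9
CMP r1, #9  (cmp 9,9)
BLT loop: not taken
r2=27<<3=216
halt.
Total executed instructions: 34.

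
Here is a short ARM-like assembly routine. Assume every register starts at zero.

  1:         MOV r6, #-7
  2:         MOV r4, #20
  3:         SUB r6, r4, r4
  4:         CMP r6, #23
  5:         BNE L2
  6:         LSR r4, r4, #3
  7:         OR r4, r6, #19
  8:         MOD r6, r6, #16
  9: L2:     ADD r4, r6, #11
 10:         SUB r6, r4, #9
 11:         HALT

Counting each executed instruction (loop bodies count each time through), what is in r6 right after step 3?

r6=-7
r4=20
r6=20-20=0
After step 3: r6 = 0.

0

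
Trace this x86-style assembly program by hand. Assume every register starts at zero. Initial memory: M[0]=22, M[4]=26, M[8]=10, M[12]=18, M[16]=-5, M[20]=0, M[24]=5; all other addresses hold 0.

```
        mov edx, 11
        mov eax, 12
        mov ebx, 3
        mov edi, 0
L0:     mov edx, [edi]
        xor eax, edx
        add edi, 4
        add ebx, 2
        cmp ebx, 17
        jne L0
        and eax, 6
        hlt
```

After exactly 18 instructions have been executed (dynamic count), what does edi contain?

after mov edx, 11: edx=11
after mov eax, 12: eax=12
after mov ebx, 3: ebx=3
after mov edi, 0: edi=0
after mov edx, [edi]: edx=M[0]=22
after xor eax, edx: eax=12^22=26
after add edi, 4: edi=0+4=4
after add ebx, 2: ebx=3+2=5
cmp ebx, 17  (cmp 5,17)
jne L0: taken
after mov edx, [edi]: edx=M[4]=26
after xor eax, edx: eax=26^26=0
after add edi, 4: edi=4+4=8
after add ebx, 2: ebx=5+2=7
cmp ebx, 17  (cmp 7,17)
jne L0: taken
after mov edx, [edi]: edx=M[8]=10
after xor eax, edx: eax=0^10=10
After step 18: edi = 8.

8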